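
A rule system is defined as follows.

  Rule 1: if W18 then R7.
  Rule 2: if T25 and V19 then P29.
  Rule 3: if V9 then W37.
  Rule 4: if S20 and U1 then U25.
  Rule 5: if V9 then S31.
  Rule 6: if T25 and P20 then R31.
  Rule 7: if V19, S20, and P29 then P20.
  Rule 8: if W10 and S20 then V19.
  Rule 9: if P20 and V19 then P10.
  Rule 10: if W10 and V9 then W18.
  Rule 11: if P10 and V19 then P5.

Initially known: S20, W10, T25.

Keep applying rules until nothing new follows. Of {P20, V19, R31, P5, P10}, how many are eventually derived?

From W10 and S20, Rule 8 gives V19.
From T25 and V19, Rule 2 gives P29.
V19, S20, and P29 hold, so P20 follows (Rule 7).
From P20 and V19, Rule 9 gives P10.
T25 and P20 hold, so R31 follows (Rule 6).
P10 and V19 hold, so P5 follows (Rule 11).
P20: reached.
V19: reached.
R31: reached.
P5: reached.
P10: reached.
All 5 are reached.

5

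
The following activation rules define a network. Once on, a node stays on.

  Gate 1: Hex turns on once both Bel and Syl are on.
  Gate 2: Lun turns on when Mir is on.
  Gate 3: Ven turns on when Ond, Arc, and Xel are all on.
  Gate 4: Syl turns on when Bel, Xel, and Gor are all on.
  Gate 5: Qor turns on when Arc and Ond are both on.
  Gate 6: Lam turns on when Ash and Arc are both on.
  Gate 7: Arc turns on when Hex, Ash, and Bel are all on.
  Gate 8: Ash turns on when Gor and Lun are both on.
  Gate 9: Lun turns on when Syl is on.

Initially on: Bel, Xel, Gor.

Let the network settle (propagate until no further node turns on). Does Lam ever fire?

Yes

Gate 4: Bel, Xel, and Gor on → Syl on.
Gate 9: Syl on → Lun on.
Bel and Syl are on, so Hex turns on (Gate 1).
Gor and Lun are on, so Ash turns on (Gate 8).
Hex, Ash, and Bel are on, so Arc turns on (Gate 7).
Gate 6: Ash and Arc on → Lam on.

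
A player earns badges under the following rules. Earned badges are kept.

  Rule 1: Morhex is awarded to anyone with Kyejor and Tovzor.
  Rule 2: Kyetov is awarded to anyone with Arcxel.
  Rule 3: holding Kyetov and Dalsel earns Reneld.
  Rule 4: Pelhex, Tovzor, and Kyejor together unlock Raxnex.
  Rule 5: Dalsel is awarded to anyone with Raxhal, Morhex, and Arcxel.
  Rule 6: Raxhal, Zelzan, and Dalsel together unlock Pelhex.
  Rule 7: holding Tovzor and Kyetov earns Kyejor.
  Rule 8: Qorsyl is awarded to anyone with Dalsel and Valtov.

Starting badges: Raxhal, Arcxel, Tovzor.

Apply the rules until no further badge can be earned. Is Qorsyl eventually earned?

No

Qorsyl would need Dalsel and Valtov (Rule 8), but Valtov is never earned.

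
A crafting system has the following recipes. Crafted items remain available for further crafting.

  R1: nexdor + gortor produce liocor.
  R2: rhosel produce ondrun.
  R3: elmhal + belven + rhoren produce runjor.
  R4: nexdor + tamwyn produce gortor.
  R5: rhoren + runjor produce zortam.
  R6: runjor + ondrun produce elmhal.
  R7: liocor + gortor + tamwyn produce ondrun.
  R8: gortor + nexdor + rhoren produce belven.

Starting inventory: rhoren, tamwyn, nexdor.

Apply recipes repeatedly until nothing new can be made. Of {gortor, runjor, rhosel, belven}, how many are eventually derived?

2

nexdor + tamwyn → gortor (R4).
Using R8, gortor, nexdor, and rhoren make belven.
gortor: reached.
runjor would need elmhal, belven, and rhoren (R3), but elmhal is never obtained.
No rule produces rhosel, and it is not given.
belven: reached.
Reached: gortor and belven — 2 of the 4.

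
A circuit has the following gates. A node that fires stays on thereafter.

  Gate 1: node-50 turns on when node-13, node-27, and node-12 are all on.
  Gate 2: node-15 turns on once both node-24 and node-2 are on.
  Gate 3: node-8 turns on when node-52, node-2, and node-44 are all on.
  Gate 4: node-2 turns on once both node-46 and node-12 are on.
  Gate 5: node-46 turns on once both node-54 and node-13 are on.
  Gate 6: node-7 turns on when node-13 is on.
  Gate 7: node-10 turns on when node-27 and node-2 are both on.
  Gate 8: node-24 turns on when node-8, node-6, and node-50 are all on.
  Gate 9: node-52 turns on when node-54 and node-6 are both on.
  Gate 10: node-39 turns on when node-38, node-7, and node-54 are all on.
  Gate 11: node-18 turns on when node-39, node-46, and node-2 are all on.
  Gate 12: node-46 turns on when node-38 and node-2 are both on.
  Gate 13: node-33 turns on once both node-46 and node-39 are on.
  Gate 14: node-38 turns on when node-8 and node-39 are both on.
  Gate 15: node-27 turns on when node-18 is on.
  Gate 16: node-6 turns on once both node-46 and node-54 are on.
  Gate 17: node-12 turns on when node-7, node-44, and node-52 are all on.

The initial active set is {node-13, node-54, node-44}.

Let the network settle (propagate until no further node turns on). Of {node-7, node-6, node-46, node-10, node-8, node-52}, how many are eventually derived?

node-54 and node-13 are on, so node-46 turns on (Gate 5).
Gate 6: node-13 on → node-7 on.
Gate 16: node-46 and node-54 on → node-6 on.
node-54 and node-6 are on, so node-52 turns on (Gate 9).
node-7, node-44, and node-52 are on, so node-12 turns on (Gate 17).
Gate 4: node-46 and node-12 on → node-2 on.
Gate 3: node-52, node-2, and node-44 on → node-8 on.
node-7: reached.
node-6: reached.
node-46: reached.
node-10 would need node-27 and node-2 (Gate 7), but node-27 never turns on.
node-8: reached.
node-52: reached.
Reached: node-7, node-6, node-46, node-8, and node-52 — 5 of the 6.

5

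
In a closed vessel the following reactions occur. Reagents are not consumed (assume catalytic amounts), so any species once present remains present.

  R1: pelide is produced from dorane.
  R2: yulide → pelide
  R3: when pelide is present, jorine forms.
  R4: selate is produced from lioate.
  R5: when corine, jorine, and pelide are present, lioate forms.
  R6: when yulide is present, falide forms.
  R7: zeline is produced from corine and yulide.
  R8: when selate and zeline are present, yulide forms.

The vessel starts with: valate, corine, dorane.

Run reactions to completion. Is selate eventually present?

dorane present → pelide forms (R1).
pelide present → jorine forms (R3).
corine, jorine, and pelide present → lioate forms (R5).
lioate present → selate forms (R4).

Yes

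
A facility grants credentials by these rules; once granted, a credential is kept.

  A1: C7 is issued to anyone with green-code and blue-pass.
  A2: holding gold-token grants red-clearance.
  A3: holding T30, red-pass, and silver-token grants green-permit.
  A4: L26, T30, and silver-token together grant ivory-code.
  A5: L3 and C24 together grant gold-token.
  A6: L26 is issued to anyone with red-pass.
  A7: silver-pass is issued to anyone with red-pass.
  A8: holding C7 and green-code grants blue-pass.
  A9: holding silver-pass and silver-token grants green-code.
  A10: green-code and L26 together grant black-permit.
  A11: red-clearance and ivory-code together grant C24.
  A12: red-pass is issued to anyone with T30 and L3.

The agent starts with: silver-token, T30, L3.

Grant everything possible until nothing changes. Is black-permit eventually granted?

Holding T30 and L3 grants red-pass (A12).
Holding red-pass grants L26 (A6).
Holding red-pass grants silver-pass (A7).
Holding silver-pass and silver-token grants green-code (A9).
Holding green-code and L26 grants black-permit (A10).

Yes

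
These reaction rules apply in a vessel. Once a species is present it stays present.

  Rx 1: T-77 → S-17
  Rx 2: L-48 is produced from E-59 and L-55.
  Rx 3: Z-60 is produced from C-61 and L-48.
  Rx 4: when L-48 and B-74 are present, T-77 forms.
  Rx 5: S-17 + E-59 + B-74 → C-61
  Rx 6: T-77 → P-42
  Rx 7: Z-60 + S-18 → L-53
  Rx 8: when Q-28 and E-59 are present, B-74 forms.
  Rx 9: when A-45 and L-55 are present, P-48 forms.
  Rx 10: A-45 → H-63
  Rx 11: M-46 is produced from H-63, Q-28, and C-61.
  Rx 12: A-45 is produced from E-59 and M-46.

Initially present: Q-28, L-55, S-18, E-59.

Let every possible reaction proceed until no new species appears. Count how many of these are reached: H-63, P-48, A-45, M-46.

H-63 would need A-45 (Rx 10), but A-45 never forms.
P-48 would need A-45 and L-55 (Rx 9), but A-45 never forms.
A-45 would need E-59 and M-46 (Rx 12), but M-46 never forms.
M-46 would need H-63, Q-28, and C-61 (Rx 11), but H-63 never forms.
None of the 4 are reached.

0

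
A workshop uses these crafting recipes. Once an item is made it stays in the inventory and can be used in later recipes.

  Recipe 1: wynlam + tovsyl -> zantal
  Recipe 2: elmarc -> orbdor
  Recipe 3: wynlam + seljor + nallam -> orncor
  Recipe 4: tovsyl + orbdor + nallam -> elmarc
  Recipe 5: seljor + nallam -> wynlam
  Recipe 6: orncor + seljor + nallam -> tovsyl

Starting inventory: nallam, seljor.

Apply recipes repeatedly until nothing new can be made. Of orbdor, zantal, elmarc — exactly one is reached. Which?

zantal

Using Recipe 5, seljor and nallam make wynlam.
Using Recipe 3, wynlam, seljor, and nallam make orncor.
orncor + seljor + nallam -> tovsyl (Recipe 6).
Using Recipe 1, wynlam and tovsyl make zantal.
orbdor would need elmarc (Recipe 2), but elmarc is never obtained. elmarc would need tovsyl, orbdor, and nallam (Recipe 4), but orbdor is never obtained.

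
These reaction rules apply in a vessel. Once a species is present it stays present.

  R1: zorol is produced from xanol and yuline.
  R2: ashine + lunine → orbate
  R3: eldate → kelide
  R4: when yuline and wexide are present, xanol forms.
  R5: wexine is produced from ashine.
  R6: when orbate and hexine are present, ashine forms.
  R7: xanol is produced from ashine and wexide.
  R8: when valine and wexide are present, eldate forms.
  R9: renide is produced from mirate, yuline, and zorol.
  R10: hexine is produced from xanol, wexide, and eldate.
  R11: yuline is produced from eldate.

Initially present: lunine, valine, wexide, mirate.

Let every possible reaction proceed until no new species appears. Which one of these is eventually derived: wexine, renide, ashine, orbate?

valine and wexide present → eldate forms (R8).
eldate present → yuline forms (R11).
yuline and wexide present → xanol forms (R4).
xanol and yuline present → zorol forms (R1).
mirate, yuline, and zorol present → renide forms (R9).
orbate would need ashine and lunine (R2), but ashine never forms. ashine would need orbate and hexine (R6), but orbate never forms. wexine would need ashine (R5), but ashine never forms.

renide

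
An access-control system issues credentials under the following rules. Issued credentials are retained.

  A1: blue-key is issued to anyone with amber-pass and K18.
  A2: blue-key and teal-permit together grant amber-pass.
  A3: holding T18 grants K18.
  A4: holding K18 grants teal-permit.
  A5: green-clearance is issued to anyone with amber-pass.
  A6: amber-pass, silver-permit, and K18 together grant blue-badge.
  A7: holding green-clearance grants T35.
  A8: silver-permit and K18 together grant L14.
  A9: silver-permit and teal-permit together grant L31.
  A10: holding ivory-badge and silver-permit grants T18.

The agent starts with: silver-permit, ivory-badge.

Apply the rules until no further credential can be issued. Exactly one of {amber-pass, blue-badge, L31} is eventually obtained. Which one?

Holding ivory-badge and silver-permit grants T18 (A10).
Holding T18 grants K18 (A3).
Holding K18 grants teal-permit (A4).
Holding silver-permit and teal-permit grants L31 (A9).
amber-pass would need blue-key and teal-permit (A2), but blue-key is never granted. blue-badge would need amber-pass, silver-permit, and K18 (A6), but amber-pass is never granted.

L31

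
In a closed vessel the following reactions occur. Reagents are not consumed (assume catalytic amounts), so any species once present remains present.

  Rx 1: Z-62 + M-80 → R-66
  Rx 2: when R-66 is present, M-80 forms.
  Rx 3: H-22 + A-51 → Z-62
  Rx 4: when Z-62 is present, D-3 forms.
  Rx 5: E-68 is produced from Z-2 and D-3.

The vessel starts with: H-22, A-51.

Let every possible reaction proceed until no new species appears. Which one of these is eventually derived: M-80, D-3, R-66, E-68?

H-22 and A-51 present → Z-62 forms (Rx 3).
Z-62 present → D-3 forms (Rx 4).
R-66 would need Z-62 and M-80 (Rx 1), but M-80 never forms. E-68 would need Z-2 and D-3 (Rx 5), but Z-2 never forms. M-80 would need R-66 (Rx 2), but R-66 never forms.

D-3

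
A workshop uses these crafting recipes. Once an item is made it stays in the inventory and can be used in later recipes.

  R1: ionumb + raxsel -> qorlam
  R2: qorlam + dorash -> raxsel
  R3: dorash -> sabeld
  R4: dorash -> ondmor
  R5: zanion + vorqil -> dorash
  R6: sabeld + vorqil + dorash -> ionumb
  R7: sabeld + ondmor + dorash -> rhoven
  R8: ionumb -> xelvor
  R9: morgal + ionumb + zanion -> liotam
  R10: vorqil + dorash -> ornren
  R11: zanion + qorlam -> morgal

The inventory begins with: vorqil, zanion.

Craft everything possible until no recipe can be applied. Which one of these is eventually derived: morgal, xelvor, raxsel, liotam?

xelvor

zanion + vorqil -> dorash (R5).
dorash -> sabeld (R3).
sabeld + vorqil + dorash -> ionumb (R6).
Using R8, ionumb makes xelvor.
raxsel would need qorlam and dorash (R2), but qorlam is never obtained. morgal would need zanion and qorlam (R11), but qorlam is never obtained. liotam would need morgal, ionumb, and zanion (R9), but morgal is never obtained.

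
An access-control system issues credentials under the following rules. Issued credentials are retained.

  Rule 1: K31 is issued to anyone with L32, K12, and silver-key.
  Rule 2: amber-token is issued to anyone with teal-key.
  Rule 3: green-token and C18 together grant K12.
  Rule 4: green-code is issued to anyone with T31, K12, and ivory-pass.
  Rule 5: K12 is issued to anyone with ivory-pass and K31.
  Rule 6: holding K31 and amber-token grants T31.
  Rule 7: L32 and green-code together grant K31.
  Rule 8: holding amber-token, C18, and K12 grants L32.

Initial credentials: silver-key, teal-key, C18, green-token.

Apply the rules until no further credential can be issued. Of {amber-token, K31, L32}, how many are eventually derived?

3

Holding teal-key grants amber-token (Rule 2).
Holding green-token and C18 grants K12 (Rule 3).
Holding amber-token, C18, and K12 grants L32 (Rule 8).
Holding L32, K12, and silver-key grants K31 (Rule 1).
amber-token: reached.
K31: reached.
L32: reached.
All 3 are reached.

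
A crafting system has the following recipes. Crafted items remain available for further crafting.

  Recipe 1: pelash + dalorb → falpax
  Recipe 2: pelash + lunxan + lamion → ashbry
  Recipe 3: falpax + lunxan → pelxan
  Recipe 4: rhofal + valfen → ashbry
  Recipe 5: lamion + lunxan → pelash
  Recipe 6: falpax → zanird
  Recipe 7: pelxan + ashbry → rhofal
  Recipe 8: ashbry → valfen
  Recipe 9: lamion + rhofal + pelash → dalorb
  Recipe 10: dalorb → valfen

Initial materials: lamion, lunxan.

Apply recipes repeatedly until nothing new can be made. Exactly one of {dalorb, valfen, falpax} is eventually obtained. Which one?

Using Recipe 5, lamion and lunxan make pelash.
Using Recipe 2, pelash, lunxan, and lamion make ashbry.
Using Recipe 8, ashbry makes valfen.
falpax would need pelash and dalorb (Recipe 1), but dalorb is never obtained. dalorb would need lamion, rhofal, and pelash (Recipe 9), but rhofal is never obtained.

valfen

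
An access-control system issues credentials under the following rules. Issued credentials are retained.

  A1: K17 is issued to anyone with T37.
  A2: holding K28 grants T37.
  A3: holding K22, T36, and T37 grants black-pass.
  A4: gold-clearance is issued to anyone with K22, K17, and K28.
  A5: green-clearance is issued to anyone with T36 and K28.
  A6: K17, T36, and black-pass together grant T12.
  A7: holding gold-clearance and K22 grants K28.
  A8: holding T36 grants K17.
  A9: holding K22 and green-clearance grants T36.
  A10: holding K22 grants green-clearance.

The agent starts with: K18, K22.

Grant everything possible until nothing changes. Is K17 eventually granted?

Holding K22 grants green-clearance (A10).
Holding K22 and green-clearance grants T36 (A9).
Holding T36 grants K17 (A8).

Yes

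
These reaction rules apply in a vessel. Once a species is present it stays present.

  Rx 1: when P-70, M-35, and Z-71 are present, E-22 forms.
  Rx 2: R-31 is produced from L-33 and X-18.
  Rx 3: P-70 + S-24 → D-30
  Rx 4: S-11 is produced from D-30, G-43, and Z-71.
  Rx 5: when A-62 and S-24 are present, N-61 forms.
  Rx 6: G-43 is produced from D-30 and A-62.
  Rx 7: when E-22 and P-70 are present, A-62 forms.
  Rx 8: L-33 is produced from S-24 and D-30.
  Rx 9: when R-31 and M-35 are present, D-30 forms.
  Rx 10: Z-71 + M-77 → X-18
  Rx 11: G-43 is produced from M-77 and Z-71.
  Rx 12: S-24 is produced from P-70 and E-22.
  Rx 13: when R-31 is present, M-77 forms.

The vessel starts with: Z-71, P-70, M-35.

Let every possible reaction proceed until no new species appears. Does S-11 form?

Yes

P-70, M-35, and Z-71 present → E-22 forms (Rx 1).
P-70 and E-22 present → S-24 forms (Rx 12).
E-22 and P-70 present → A-62 forms (Rx 7).
P-70 and S-24 present → D-30 forms (Rx 3).
D-30 and A-62 present → G-43 forms (Rx 6).
D-30, G-43, and Z-71 present → S-11 forms (Rx 4).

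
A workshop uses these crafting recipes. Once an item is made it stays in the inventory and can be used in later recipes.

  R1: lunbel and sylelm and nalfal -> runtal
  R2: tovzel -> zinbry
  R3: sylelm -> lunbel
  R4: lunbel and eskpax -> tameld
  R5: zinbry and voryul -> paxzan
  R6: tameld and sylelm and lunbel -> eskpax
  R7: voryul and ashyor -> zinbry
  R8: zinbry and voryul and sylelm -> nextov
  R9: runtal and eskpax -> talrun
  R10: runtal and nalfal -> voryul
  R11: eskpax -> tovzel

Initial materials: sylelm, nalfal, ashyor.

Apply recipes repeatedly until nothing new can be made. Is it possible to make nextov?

Using R3, sylelm makes lunbel.
lunbel and sylelm and nalfal -> runtal (R1).
runtal and nalfal -> voryul (R10).
voryul and ashyor -> zinbry (R7).
zinbry and voryul and sylelm -> nextov (R8).

Yes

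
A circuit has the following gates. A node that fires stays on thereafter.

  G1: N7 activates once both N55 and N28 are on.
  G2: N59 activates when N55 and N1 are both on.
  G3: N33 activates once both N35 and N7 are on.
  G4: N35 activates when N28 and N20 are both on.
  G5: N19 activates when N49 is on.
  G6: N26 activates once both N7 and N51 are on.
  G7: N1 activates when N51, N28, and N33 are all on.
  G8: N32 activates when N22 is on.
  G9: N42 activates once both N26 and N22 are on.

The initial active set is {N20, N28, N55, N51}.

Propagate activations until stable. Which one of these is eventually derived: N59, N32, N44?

N59

N28 and N20 are on, so N35 activates (G4).
G1: N55 and N28 on → N7 on.
G3: N35 and N7 on → N33 on.
N51, N28, and N33 are on, so N1 activates (G7).
G2: N55 and N1 on → N59 on.
N32 would need N22 (G8), but N22 never turns on. No rule produces N44, and it is not given.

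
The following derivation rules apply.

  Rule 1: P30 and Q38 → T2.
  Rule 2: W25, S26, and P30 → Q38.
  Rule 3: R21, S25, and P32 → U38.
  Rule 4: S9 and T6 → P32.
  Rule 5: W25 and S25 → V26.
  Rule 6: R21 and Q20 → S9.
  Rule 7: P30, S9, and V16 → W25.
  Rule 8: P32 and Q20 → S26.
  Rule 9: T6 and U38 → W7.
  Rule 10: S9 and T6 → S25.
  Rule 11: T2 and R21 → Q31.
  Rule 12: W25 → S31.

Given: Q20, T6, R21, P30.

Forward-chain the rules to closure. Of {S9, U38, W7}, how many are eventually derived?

From R21 and Q20, Rule 6 gives S9.
S9 and T6 hold, so P32 follows (Rule 4).
From S9 and T6, Rule 10 gives S25.
R21, S25, and P32 hold, so U38 follows (Rule 3).
From T6 and U38, Rule 9 gives W7.
S9: reached.
U38: reached.
W7: reached.
All 3 are reached.

3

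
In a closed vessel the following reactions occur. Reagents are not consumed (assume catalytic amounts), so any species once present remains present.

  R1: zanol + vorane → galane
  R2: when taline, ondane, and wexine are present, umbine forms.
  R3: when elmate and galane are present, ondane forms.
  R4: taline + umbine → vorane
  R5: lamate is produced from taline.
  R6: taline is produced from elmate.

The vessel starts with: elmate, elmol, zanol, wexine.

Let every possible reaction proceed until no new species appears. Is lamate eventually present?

Yes

elmate present → taline forms (R6).
taline present → lamate forms (R5).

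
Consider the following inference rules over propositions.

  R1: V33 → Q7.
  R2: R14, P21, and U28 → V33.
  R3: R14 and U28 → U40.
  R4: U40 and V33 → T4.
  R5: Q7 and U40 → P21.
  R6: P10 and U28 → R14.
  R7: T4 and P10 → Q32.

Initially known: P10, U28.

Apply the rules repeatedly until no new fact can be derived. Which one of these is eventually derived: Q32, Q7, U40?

U40

P10 and U28 hold, so R14 follows (R6).
From R14 and U28, R3 gives U40.
Q7 would need V33 (R1), but V33 is never established. Q32 would need T4 and P10 (R7), but T4 is never established.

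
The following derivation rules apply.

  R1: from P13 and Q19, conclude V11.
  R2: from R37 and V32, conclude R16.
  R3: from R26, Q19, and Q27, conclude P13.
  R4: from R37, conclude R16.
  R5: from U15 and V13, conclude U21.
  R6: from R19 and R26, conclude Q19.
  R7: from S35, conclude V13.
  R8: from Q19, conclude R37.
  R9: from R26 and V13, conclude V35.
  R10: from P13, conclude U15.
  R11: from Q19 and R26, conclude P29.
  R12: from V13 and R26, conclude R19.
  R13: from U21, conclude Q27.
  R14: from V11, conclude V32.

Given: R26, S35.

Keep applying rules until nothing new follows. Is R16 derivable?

S35 holds, so V13 follows (R7).
From V13 and R26, R12 gives R19.
From R19 and R26, R6 gives Q19.
Q19 holds, so R37 follows (R8).
R37 holds, so R16 follows (R4).

Yes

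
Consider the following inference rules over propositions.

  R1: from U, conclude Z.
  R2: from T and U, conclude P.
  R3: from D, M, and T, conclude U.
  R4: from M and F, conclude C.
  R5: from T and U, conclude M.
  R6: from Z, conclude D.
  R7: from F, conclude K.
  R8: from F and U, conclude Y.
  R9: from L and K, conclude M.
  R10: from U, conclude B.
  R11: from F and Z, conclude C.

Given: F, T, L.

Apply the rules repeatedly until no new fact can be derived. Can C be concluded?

F holds, so K follows (R7).
From L and K, R9 gives M.
M and F hold, so C follows (R4).

Yes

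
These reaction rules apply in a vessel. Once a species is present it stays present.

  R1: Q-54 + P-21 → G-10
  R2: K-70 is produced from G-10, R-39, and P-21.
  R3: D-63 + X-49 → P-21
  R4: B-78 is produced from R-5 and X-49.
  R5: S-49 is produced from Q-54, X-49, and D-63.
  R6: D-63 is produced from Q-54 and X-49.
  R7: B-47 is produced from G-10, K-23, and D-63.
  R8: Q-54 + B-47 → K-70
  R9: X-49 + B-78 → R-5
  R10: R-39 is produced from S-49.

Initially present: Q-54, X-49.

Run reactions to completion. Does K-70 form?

Q-54 and X-49 present → D-63 forms (R6).
D-63 and X-49 present → P-21 forms (R3).
Q-54, X-49, and D-63 present → S-49 forms (R5).
S-49 present → R-39 forms (R10).
Q-54 and P-21 present → G-10 forms (R1).
G-10, R-39, and P-21 present → K-70 forms (R2).

Yes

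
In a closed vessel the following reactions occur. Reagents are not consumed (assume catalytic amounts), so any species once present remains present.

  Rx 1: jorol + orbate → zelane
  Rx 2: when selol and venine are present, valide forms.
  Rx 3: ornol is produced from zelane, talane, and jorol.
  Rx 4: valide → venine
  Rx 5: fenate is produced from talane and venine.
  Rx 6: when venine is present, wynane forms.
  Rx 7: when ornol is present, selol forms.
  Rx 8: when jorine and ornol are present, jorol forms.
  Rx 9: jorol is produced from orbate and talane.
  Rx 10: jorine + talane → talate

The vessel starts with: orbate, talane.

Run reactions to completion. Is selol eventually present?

orbate and talane present → jorol forms (Rx 9).
jorol and orbate present → zelane forms (Rx 1).
zelane, talane, and jorol present → ornol forms (Rx 3).
ornol present → selol forms (Rx 7).

Yes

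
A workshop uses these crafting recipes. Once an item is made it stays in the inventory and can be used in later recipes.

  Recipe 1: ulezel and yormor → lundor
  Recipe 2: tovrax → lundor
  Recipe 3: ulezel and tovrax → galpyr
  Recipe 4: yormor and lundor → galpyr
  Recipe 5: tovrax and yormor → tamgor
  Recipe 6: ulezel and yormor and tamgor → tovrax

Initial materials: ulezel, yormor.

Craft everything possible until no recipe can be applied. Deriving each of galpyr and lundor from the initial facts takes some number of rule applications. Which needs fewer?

lundor

lundor: ulezel and yormor → lundor (Recipe 1). [1 rule application]
galpyr: Using Recipe 1, ulezel and yormor make lundor. Using Recipe 4, yormor and lundor make galpyr. [2 rule applications]
lundor needs fewer.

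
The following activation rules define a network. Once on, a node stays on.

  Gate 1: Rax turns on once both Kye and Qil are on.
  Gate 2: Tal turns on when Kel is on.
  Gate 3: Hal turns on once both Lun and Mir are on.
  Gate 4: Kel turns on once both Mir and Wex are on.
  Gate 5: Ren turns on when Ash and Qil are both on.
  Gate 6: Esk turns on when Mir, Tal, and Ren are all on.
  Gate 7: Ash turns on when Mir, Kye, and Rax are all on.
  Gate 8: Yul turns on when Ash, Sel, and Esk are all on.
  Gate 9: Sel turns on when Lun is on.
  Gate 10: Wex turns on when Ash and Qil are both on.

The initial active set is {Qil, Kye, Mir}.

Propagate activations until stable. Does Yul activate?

No

Yul would need Ash, Sel, and Esk (Gate 8), but Sel never turns on.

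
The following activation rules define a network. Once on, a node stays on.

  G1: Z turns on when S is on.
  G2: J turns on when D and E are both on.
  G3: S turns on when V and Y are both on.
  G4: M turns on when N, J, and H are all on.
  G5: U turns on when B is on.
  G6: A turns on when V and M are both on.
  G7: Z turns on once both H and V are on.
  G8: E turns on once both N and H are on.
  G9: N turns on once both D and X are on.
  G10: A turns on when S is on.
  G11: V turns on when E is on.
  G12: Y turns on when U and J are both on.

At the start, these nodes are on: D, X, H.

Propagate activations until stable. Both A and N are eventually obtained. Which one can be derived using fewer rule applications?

N: G9: D and X on → N on. [1 rule application]
A: D and X are on, so N turns on (G9). G8: N and H on → E on. E is on, so V turns on (G11). D and E are on, so J turns on (G2). G4: N, J, and H on → M on. V and M are on, so A turns on (G6). [6 rule applications]
N needs fewer.

N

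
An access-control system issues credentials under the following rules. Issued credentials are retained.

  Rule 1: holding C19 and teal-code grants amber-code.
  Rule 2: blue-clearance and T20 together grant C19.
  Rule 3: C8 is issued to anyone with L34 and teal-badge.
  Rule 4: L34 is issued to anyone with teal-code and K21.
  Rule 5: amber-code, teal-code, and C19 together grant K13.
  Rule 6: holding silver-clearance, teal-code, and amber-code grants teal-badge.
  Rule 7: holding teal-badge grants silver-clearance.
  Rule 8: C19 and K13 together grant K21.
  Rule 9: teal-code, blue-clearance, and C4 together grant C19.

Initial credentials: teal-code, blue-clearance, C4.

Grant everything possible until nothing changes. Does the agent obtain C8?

C8 would need L34 and teal-badge (Rule 3), but teal-badge is never granted.

No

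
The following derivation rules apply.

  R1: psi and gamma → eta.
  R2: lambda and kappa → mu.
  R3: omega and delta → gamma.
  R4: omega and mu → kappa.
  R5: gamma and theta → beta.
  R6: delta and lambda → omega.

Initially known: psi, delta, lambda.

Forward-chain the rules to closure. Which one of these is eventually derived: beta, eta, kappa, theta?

eta

From delta and lambda, R6 gives omega.
omega and delta hold, so gamma follows (R3).
psi and gamma hold, so eta follows (R1).
beta would need gamma and theta (R5), but theta is never established. No rule produces theta, and it is not given. kappa would need omega and mu (R4), but mu is never established.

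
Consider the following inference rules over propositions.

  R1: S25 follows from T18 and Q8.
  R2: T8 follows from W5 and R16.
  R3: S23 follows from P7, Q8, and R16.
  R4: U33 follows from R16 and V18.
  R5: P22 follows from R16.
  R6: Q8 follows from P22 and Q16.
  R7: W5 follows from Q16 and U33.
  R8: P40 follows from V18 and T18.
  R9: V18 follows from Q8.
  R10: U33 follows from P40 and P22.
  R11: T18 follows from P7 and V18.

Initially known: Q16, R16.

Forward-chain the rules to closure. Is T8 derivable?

From R16, R5 gives P22.
From P22 and Q16, R6 gives Q8.
Q8 holds, so V18 follows (R9).
R16 and V18 hold, so U33 follows (R4).
Q16 and U33 hold, so W5 follows (R7).
W5 and R16 hold, so T8 follows (R2).

Yes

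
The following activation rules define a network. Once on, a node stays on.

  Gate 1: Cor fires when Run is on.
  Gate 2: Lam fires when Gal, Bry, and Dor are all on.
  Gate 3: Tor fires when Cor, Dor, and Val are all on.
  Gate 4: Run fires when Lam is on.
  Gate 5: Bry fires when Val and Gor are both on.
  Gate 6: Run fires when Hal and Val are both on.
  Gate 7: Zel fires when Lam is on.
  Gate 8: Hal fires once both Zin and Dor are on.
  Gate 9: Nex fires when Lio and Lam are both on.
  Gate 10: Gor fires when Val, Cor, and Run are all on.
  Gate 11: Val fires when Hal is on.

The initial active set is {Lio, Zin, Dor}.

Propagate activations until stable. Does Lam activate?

No

Lam would need Gal, Bry, and Dor (Gate 2), but Gal never turns on.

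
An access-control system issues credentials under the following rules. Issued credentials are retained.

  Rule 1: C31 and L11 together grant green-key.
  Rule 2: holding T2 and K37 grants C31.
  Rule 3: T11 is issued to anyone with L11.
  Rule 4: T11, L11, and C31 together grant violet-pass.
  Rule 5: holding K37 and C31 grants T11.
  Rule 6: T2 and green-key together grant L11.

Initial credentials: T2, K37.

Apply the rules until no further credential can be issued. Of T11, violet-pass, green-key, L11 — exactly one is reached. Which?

Holding T2 and K37 grants C31 (Rule 2).
Holding K37 and C31 grants T11 (Rule 5).
green-key would need C31 and L11 (Rule 1), but L11 is never granted. L11 would need T2 and green-key (Rule 6), but green-key is never granted. violet-pass would need T11, L11, and C31 (Rule 4), but L11 is never granted.

T11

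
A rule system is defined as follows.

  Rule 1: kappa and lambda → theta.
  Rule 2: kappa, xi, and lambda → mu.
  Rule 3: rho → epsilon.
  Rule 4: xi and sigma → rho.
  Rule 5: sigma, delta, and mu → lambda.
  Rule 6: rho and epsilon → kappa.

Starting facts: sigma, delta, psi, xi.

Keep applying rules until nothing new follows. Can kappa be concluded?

From xi and sigma, Rule 4 gives rho.
rho holds, so epsilon follows (Rule 3).
rho and epsilon hold, so kappa follows (Rule 6).

Yes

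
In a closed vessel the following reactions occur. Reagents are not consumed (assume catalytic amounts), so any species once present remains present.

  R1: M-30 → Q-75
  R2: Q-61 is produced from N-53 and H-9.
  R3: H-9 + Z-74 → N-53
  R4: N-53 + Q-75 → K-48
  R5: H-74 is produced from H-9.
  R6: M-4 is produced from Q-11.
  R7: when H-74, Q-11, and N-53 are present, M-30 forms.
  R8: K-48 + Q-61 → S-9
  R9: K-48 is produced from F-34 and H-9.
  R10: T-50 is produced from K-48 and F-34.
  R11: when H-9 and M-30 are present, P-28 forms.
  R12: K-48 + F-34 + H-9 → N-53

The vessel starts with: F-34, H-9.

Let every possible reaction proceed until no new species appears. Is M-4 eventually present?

No

M-4 would need Q-11 (R6), but Q-11 never forms.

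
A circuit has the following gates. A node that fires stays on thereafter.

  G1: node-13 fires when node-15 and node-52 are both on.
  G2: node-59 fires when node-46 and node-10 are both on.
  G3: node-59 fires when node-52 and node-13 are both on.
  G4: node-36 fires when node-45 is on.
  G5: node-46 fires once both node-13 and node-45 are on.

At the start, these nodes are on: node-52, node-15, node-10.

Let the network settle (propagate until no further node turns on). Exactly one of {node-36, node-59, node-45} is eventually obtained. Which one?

node-59

node-15 and node-52 are on, so node-13 fires (G1).
G3: node-52 and node-13 on → node-59 on.
No rule produces node-45, and it is not given. node-36 would need node-45 (G4), but node-45 never turns on.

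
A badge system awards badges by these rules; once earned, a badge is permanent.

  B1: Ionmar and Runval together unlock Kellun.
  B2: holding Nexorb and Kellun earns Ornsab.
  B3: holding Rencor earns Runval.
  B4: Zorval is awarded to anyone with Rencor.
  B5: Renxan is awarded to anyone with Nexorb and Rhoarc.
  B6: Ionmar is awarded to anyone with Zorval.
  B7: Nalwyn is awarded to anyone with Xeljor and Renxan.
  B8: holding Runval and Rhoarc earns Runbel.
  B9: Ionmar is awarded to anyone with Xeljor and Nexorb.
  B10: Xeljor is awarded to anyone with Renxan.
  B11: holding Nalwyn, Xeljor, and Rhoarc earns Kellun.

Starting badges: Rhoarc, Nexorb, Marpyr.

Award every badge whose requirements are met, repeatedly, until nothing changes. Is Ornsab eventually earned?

Yes

With Nexorb and Rhoarc, Renxan is earned (B5).
With Renxan, Xeljor is earned (B10).
With Xeljor and Renxan, Nalwyn is earned (B7).
With Nalwyn, Xeljor, and Rhoarc, Kellun is earned (B11).
With Nexorb and Kellun, Ornsab is earned (B2).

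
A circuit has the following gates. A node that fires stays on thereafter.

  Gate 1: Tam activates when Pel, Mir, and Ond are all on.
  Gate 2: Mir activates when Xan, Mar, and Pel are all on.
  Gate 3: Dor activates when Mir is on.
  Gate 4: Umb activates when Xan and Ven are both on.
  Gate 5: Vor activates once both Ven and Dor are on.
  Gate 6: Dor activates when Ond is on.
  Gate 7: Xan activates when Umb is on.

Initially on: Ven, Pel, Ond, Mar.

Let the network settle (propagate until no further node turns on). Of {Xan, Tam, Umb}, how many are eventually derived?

0

Xan would need Umb (Gate 7), but Umb never turns on.
Tam would need Pel, Mir, and Ond (Gate 1), but Mir never turns on.
Umb would need Xan and Ven (Gate 4), but Xan never turns on.
None of the 3 are reached.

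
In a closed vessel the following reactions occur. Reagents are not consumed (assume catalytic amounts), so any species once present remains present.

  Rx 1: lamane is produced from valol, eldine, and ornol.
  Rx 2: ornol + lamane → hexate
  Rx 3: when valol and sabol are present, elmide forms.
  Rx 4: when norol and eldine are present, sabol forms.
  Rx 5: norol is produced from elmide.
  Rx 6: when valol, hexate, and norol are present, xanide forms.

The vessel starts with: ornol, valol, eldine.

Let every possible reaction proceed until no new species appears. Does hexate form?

Yes

valol, eldine, and ornol present → lamane forms (Rx 1).
ornol and lamane present → hexate forms (Rx 2).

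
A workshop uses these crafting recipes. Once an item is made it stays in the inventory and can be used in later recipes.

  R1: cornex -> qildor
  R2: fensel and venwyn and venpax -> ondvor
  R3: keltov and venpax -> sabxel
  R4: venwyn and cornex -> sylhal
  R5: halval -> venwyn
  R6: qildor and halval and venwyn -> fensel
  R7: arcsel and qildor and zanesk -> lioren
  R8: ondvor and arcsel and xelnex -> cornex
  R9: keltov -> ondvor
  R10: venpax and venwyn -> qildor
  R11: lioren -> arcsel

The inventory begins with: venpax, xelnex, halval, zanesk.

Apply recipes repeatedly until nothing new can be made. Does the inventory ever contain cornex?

No

cornex would need ondvor, arcsel, and xelnex (R8), but arcsel is never obtained.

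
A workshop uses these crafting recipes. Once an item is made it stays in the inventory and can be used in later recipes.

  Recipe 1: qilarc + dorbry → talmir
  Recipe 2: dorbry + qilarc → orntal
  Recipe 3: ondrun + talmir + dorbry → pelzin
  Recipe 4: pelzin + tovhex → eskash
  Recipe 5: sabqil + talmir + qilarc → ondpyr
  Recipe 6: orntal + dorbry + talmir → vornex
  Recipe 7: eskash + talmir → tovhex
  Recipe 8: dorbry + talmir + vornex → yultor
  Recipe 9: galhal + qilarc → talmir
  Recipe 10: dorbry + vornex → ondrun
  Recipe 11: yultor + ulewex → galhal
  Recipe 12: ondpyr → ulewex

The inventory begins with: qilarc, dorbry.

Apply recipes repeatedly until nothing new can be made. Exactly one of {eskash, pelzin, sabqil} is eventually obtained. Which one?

pelzin

Using Recipe 2, dorbry and qilarc make orntal.
qilarc + dorbry → talmir (Recipe 1).
orntal + dorbry + talmir → vornex (Recipe 6).
Using Recipe 10, dorbry and vornex make ondrun.
ondrun + talmir + dorbry → pelzin (Recipe 3).
eskash would need pelzin and tovhex (Recipe 4), but tovhex is never obtained. No rule produces sabqil, and it is not given.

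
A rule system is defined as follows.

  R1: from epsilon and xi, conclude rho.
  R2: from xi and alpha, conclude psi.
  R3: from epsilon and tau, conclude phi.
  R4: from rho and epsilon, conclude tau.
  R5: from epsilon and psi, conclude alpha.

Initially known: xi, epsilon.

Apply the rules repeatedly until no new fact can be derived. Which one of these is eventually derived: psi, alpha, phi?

epsilon and xi hold, so rho follows (R1).
From rho and epsilon, R4 gives tau.
From epsilon and tau, R3 gives phi.
psi would need xi and alpha (R2), but alpha is never established. alpha would need epsilon and psi (R5), but psi is never established.

phi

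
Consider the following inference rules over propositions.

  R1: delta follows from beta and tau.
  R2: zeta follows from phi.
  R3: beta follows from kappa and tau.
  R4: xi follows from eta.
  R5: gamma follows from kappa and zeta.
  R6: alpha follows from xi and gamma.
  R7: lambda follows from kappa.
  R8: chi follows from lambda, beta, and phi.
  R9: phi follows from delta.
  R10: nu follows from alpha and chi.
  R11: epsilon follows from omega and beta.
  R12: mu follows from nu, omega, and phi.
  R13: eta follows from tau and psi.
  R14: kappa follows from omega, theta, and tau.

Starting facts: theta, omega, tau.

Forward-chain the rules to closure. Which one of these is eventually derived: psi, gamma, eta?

From omega, theta, and tau, R14 gives kappa.
From kappa and tau, R3 gives beta.
beta and tau hold, so delta follows (R1).
delta holds, so phi follows (R9).
From phi, R2 gives zeta.
From kappa and zeta, R5 gives gamma.
eta would need tau and psi (R13), but psi is never established. No rule produces psi, and it is not given.

gamma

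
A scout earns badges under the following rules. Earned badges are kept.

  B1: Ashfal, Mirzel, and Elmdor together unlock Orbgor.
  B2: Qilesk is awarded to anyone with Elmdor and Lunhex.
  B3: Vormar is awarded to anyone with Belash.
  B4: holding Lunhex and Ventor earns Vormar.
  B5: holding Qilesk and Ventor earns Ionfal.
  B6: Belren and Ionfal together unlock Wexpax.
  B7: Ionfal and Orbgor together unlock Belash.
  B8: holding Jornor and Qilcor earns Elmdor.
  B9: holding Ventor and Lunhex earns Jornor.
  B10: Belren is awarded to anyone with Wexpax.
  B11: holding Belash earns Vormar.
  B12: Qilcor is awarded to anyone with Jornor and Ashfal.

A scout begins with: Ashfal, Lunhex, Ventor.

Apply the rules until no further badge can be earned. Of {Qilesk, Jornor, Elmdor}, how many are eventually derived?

3

With Ventor and Lunhex, Jornor is earned (B9).
With Jornor and Ashfal, Qilcor is earned (B12).
With Jornor and Qilcor, Elmdor is earned (B8).
With Elmdor and Lunhex, Qilesk is earned (B2).
Qilesk: reached.
Jornor: reached.
Elmdor: reached.
All 3 are reached.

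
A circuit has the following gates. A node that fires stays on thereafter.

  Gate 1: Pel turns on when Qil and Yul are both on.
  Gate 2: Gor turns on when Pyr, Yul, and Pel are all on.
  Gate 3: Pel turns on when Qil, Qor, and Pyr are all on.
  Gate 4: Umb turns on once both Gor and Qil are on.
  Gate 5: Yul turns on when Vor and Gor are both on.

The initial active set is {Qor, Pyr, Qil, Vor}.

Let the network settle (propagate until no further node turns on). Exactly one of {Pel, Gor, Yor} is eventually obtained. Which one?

Pel

Qil, Qor, and Pyr are on, so Pel turns on (Gate 3).
Gor would need Pyr, Yul, and Pel (Gate 2), but Yul never turns on. No rule produces Yor, and it is not given.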